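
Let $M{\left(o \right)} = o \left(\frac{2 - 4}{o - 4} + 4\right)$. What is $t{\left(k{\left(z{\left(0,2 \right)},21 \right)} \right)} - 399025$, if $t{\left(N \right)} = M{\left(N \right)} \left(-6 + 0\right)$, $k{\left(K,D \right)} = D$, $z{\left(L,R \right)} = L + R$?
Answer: $- \frac{6791741}{17} \approx -3.9951 \cdot 10^{5}$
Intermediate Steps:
$M{\left(o \right)} = o \left(4 - \frac{2}{-4 + o}\right)$ ($M{\left(o \right)} = o \left(- \frac{2}{-4 + o} + 4\right) = o \left(4 - \frac{2}{-4 + o}\right)$)
$t{\left(N \right)} = - \frac{12 N \left(-9 + 2 N\right)}{-4 + N}$ ($t{\left(N \right)} = \frac{2 N \left(-9 + 2 N\right)}{-4 + N} \left(-6 + 0\right) = \frac{2 N \left(-9 + 2 N\right)}{-4 + N} \left(-6\right) = - \frac{12 N \left(-9 + 2 N\right)}{-4 + N}$)
$t{\left(k{\left(z{\left(0,2 \right)},21 \right)} \right)} - 399025 = 12 \cdot 21 \frac{1}{-4 + 21} \left(9 - 42\right) - 399025 = 12 \cdot 21 \cdot \frac{1}{17} \left(9 - 42\right) - 399025 = 12 \cdot 21 \cdot \frac{1}{17} \left(-33\right) - 399025 = - \frac{8316}{17} - 399025 = - \frac{6791741}{17}$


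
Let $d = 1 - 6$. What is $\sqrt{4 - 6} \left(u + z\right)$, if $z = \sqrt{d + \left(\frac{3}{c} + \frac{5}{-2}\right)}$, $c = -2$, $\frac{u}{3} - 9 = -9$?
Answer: $- 3 \sqrt{2} \approx -4.2426$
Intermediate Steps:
$u = 0$ ($u = 27 + 3 \left(-9\right) = 27 - 27 = 0$)
$d = -5$ ($d = 1 - 6 = -5$)
$z = 3 i$ ($z = \sqrt{-5 + \left(\frac{3}{-2} + \frac{5}{-2}\right)} = \sqrt{-5 + \left(3 \left(- \frac{1}{2}\right) + 5 \left(- \frac{1}{2}\right)\right)} = \sqrt{-5 - 4} = \sqrt{-9} = 3 i \approx 3.0 i$)
$\sqrt{4 - 6} \left(u + z\right) = \sqrt{4 - 6} \left(0 + 3 i\right) = \sqrt{-2} \cdot 3 i = i \sqrt{2} \cdot 3 i = - 3 \sqrt{2}$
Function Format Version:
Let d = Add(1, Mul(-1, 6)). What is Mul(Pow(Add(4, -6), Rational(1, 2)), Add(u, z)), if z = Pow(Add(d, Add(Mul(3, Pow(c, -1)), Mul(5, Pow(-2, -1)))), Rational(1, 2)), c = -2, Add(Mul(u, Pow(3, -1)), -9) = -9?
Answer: Mul(-3, Pow(2, Rational(1, 2))) ≈ -4.2426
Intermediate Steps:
u = 0 (u = Add(27, Mul(3, -9)) = Add(27, -27) = 0)
d = -5 (d = Add(1, -6) = -5)
z = Mul(3, I) (z = Pow(Add(-5, Add(Mul(3, Pow(-2, -1)), Mul(5, Pow(-2, -1)))), Rational(1, 2)) = Pow(Add(-5, Add(Mul(3, Rational(-1, 2)), Mul(5, Rational(-1, 2)))), Rational(1, 2)) = Pow(Add(-5, Add(Rational(-3, 2), Rational(-5, 2))), Rational(1, 2)) = Pow(Add(-5, -4), Rational(1, 2)) = Pow(-9, Rational(1, 2)) = Mul(3, I) ≈ Mul(3.0000, I))
Mul(Pow(Add(4, -6), Rational(1, 2)), Add(u, z)) = Mul(Pow(Add(4, -6), Rational(1, 2)), Add(0, Mul(3, I))) = Mul(Pow(-2, Rational(1, 2)), Mul(3, I)) = Mul(Mul(I, Pow(2, Rational(1, 2))), Mul(3, I)) = Mul(-3, Pow(2, Rational(1, 2)))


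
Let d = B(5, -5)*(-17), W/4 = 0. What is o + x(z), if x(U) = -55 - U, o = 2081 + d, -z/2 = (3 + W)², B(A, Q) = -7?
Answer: 2163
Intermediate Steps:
W = 0 (W = 4*0 = 0)
d = 119 (d = -7*(-17) = 119)
z = -18 (z = -2*(3 + 0)² = -2*3² = -2*9 = -18)
o = 2200 (o = 2081 + 119 = 2200)
o + x(z) = 2200 + (-55 - 1*(-18)) = 2200 + (-55 + 18) = 2200 - 37 = 2163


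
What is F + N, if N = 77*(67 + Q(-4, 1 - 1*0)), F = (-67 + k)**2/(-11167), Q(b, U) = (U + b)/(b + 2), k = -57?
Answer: 117769931/22334 ≈ 5273.1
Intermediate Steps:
Q(b, U) = (U + b)/(2 + b)
F = -15376/11167 (F = (-67 - 57)**2/(-11167) = (-124)**2*(-1/11167) = 15376*(-1/11167) = -15376/11167 ≈ -1.3769)
N = 10549/2 (N = 77*(67 + ((1 - 1*0) - 4)/(2 - 4)) = 77*(67 + ((1 + 0) - 4)/(-2)) = 77*(67 - (1 - 4)/2) = 77*(67 - 1/2*(-3)) = 77*(67 + 3/2) = 77*(137/2) = 10549/2 ≈ 5274.5)
F + N = -15376/11167 + 10549/2 = 117769931/22334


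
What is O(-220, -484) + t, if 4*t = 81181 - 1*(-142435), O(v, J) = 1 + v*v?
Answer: 104305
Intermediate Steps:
O(v, J) = 1 + v**2
t = 55904 (t = (81181 - 1*(-142435))/4 = (81181 + 142435)/4 = (1/4)*223616 = 55904)
O(-220, -484) + t = (1 + (-220)**2) + 55904 = (1 + 48400) + 55904 = 48401 + 55904 = 104305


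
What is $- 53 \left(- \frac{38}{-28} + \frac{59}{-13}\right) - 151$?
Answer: $\frac{3205}{182} \approx 17.61$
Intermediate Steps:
$- 53 \left(- \frac{38}{-28} + \frac{59}{-13}\right) - 151 = - 53 \left(\left(-38\right) \left(- \frac{1}{28}\right) + 59 \left(- \frac{1}{13}\right)\right) - 151 = - 53 \left(\frac{19}{14} - \frac{59}{13}\right) - 151 = \left(-53\right) \left(- \frac{579}{182}\right) - 151 = \frac{30687}{182} - 151 = \frac{3205}{182}$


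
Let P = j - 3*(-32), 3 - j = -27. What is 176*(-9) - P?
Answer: -1710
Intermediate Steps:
j = 30 (j = 3 - 1*(-27) = 3 + 27 = 30)
P = 126 (P = 30 - 3*(-32) = 30 + 96 = 126)
176*(-9) - P = 176*(-9) - 1*126 = -1584 - 126 = -1710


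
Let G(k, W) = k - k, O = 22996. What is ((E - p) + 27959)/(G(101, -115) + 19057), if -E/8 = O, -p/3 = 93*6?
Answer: -154335/19057 ≈ -8.0986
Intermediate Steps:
p = -1674 (p = -279*6 = -3*558 = -1674)
G(k, W) = 0
E = -183968 (E = -8*22996 = -183968)
((E - p) + 27959)/(G(101, -115) + 19057) = ((-183968 - 1*(-1674)) + 27959)/(0 + 19057) = ((-183968 + 1674) + 27959)/19057 = (-182294 + 27959)*(1/19057) = -154335*1/19057 = -154335/19057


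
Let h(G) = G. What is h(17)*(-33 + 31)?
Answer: -34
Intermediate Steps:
h(17)*(-33 + 31) = 17*(-33 + 31) = 17*(-2) = -34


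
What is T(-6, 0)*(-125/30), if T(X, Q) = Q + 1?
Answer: -25/6 ≈ -4.1667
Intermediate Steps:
T(X, Q) = 1 + Q
T(-6, 0)*(-125/30) = (1 + 0)*(-125/30) = 1*(-125*1/30) = 1*(-25/6) = -25/6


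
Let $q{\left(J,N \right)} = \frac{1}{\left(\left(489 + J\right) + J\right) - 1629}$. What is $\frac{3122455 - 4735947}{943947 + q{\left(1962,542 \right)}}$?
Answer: $- \frac{4491961728}{2627948449} \approx -1.7093$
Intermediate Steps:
$q{\left(J,N \right)} = \frac{1}{-1140 + 2 J}$ ($q{\left(J,N \right)} = \frac{1}{\left(489 + 2 J\right) - 1629} = \frac{1}{-1140 + 2 J}$)
$\frac{3122455 - 4735947}{943947 + q{\left(1962,542 \right)}} = \frac{3122455 - 4735947}{943947 + \frac{1}{2 \left(-570 + 1962\right)}} = - \frac{1613492}{943947 + \frac{1}{2 \cdot 1392}} = - \frac{1613492}{943947 + \frac{1}{2} \cdot \frac{1}{1392}} = - \frac{1613492}{943947 + \frac{1}{2784}} = - \frac{1613492}{\frac{2627948449}{2784}} = \left(-1613492\right) \frac{2784}{2627948449} = - \frac{4491961728}{2627948449}$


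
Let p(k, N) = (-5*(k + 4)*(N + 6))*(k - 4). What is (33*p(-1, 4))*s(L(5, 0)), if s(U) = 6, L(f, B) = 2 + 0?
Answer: 148500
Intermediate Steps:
L(f, B) = 2
p(k, N) = -5*(-4 + k)*(4 + k)*(6 + N) (p(k, N) = (-5*(4 + k)*(6 + N))*(-4 + k) = -5*(-4 + k)*(4 + k)*(6 + N))
(33*p(-1, 4))*s(L(5, 0)) = (33*(480 - 30*(-1)² + 80*4 - 5*4*(-1)²))*6 = (33*(480 - 30*1 + 320 - 5*4*1))*6 = (33*(480 - 30 + 320 - 20))*6 = (33*750)*6 = 24750*6 = 148500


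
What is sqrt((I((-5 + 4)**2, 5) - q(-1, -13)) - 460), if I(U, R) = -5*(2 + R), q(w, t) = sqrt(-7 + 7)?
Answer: 3*I*sqrt(55) ≈ 22.249*I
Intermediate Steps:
q(w, t) = 0 (q(w, t) = sqrt(0) = 0)
I(U, R) = -10 - 5*R
sqrt((I((-5 + 4)**2, 5) - q(-1, -13)) - 460) = sqrt(((-10 - 5*5) - 1*0) - 460) = sqrt(((-10 - 25) + 0) - 460) = sqrt((-35 + 0) - 460) = sqrt(-35 - 460) = sqrt(-495) = 3*I*sqrt(55)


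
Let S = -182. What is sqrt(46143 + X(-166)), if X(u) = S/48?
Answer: sqrt(6644046)/12 ≈ 214.80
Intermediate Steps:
X(u) = -91/24 (X(u) = -182/48 = -182*1/48 = -91/24)
sqrt(46143 + X(-166)) = sqrt(46143 - 91/24) = sqrt(1107341/24) = sqrt(6644046)/12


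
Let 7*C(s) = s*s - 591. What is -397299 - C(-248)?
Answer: -2842006/7 ≈ -4.0600e+5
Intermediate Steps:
C(s) = -591/7 + s**2/7 (C(s) = (s*s - 591)/7 = (s**2 - 591)/7 = (-591 + s**2)/7 = -591/7 + s**2/7)
-397299 - C(-248) = -397299 - (-591/7 + (1/7)*(-248)**2) = -397299 - (-591/7 + (1/7)*61504) = -397299 - (-591/7 + 61504/7) = -397299 - 1*60913/7 = -397299 - 60913/7 = -2842006/7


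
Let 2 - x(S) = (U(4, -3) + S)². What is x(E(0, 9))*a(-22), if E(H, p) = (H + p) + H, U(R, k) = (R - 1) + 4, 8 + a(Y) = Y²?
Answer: -120904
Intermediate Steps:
a(Y) = -8 + Y²
U(R, k) = 3 + R (U(R, k) = (-1 + R) + 4 = 3 + R)
E(H, p) = p + 2*H
x(S) = 2 - (7 + S)² (x(S) = 2 - ((3 + 4) + S)² = 2 - (7 + S)²)
x(E(0, 9))*a(-22) = (2 - (7 + (9 + 2*0))²)*(-8 + (-22)²) = (2 - (7 + (9 + 0))²)*(-8 + 484) = (2 - (7 + 9)²)*476 = (2 - 1*16²)*476 = (2 - 1*256)*476 = (2 - 256)*476 = -254*476 = -120904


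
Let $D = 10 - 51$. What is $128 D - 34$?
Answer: $-5282$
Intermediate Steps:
$D = -41$
$128 D - 34 = 128 \left(-41\right) - 34 = -5248 - 34 = -5282$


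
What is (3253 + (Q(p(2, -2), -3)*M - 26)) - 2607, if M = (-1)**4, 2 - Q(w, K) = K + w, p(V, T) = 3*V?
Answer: 619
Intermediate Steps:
Q(w, K) = 2 - K - w (Q(w, K) = 2 - (K + w) = 2 + (-K - w) = 2 - K - w)
M = 1
(3253 + (Q(p(2, -2), -3)*M - 26)) - 2607 = (3253 + ((2 - 1*(-3) - 3*2)*1 - 26)) - 2607 = (3253 + ((2 + 3 - 1*6)*1 - 26)) - 2607 = (3253 + ((2 + 3 - 6)*1 - 26)) - 2607 = (3253 + (-1*1 - 26)) - 2607 = (3253 + (-1 - 26)) - 2607 = (3253 - 27) - 2607 = 3226 - 2607 = 619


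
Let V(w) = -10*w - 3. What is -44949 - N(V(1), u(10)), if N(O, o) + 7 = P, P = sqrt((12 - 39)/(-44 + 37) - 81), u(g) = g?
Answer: -44942 - 6*I*sqrt(105)/7 ≈ -44942.0 - 8.7831*I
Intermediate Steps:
V(w) = -3 - 10*w
P = 6*I*sqrt(105)/7 (P = sqrt(-27/(-7) - 81) = sqrt(-27*(-1/7) - 81) = sqrt(27/7 - 81) = sqrt(-540/7) = 6*I*sqrt(105)/7 ≈ 8.7831*I)
N(O, o) = -7 + 6*I*sqrt(105)/7
-44949 - N(V(1), u(10)) = -44949 - (-7 + 6*I*sqrt(105)/7) = -44949 + (7 - 6*I*sqrt(105)/7) = -44942 - 6*I*sqrt(105)/7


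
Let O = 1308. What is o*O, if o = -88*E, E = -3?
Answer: 345312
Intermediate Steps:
o = 264 (o = -88*(-3) = 264)
o*O = 264*1308 = 345312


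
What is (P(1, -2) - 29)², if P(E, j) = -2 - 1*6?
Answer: 1369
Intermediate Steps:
P(E, j) = -8 (P(E, j) = -2 - 6 = -8)
(P(1, -2) - 29)² = (-8 - 29)² = (-37)² = 1369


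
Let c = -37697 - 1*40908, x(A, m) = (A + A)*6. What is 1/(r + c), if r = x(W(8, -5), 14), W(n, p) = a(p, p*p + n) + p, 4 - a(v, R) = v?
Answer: -1/78557 ≈ -1.2730e-5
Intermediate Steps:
a(v, R) = 4 - v
W(n, p) = 4 (W(n, p) = (4 - p) + p = 4)
x(A, m) = 12*A (x(A, m) = (2*A)*6 = 12*A)
r = 48 (r = 12*4 = 48)
c = -78605 (c = -37697 - 40908 = -78605)
1/(r + c) = 1/(48 - 78605) = 1/(-78557) = -1/78557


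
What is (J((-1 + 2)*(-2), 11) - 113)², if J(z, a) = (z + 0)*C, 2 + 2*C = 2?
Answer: 12769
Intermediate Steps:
C = 0 (C = -1 + (½)*2 = -1 + 1 = 0)
J(z, a) = 0 (J(z, a) = (z + 0)*0 = z*0 = 0)
(J((-1 + 2)*(-2), 11) - 113)² = (0 - 113)² = (-113)² = 12769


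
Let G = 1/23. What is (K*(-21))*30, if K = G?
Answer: -630/23 ≈ -27.391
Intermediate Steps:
G = 1/23 ≈ 0.043478
K = 1/23 ≈ 0.043478
(K*(-21))*30 = ((1/23)*(-21))*30 = -21/23*30 = -630/23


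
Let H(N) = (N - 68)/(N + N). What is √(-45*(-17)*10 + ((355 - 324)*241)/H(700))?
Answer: 5*√6041209/79 ≈ 155.56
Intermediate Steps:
H(N) = (-68 + N)/(2*N) (H(N) = (-68 + N)/((2*N)) = (-68 + N)*(1/(2*N)) = (-68 + N)/(2*N))
√(-45*(-17)*10 + ((355 - 324)*241)/H(700)) = √(-45*(-17)*10 + ((355 - 324)*241)/(((½)*(-68 + 700)/700))) = √(765*10 + (31*241)/(((½)*(1/700)*632))) = √(7650 + 7471/(79/175)) = √(7650 + 7471*(175/79)) = √(7650 + 1307425/79) = √(1911775/79) = 5*√6041209/79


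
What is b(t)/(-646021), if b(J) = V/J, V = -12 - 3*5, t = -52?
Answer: -27/33593092 ≈ -8.0374e-7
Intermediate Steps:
V = -27 (V = -12 - 15 = -27)
b(J) = -27/J
b(t)/(-646021) = -27/(-52)/(-646021) = -27*(-1/52)*(-1/646021) = (27/52)*(-1/646021) = -27/33593092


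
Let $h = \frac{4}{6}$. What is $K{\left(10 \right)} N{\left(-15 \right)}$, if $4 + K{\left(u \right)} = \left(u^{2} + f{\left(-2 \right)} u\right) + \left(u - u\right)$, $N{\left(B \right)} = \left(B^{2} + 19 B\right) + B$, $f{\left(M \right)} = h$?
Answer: $-7700$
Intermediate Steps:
$h = \frac{2}{3}$ ($h = 4 \cdot \frac{1}{6} = \frac{2}{3} \approx 0.66667$)
$f{\left(M \right)} = \frac{2}{3}$
$N{\left(B \right)} = B^{2} + 20 B$
$K{\left(u \right)} = -4 + u^{2} + \frac{2 u}{3}$ ($K{\left(u \right)} = -4 + \left(\left(u^{2} + \frac{2 u}{3}\right) + \left(u - u\right)\right) = -4 + \left(\left(u^{2} + \frac{2 u}{3}\right) + 0\right) = -4 + \left(u^{2} + \frac{2 u}{3}\right) = -4 + u^{2} + \frac{2 u}{3}$)
$K{\left(10 \right)} N{\left(-15 \right)} = \left(-4 + 10^{2} + \frac{2}{3} \cdot 10\right) \left(- 15 \left(20 - 15\right)\right) = \left(-4 + 100 + \frac{20}{3}\right) \left(\left(-15\right) 5\right) = \frac{308}{3} \left(-75\right) = -7700$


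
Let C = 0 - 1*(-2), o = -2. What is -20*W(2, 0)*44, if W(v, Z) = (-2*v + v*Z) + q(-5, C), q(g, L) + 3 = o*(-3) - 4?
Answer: 4400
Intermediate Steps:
C = 2 (C = 0 + 2 = 2)
q(g, L) = -1 (q(g, L) = -3 + (-2*(-3) - 4) = -3 + (6 - 4) = -3 + 2 = -1)
W(v, Z) = -1 - 2*v + Z*v (W(v, Z) = (-2*v + v*Z) - 1 = (-2*v + Z*v) - 1 = -1 - 2*v + Z*v)
-20*W(2, 0)*44 = -20*(-1 - 2*2 + 0*2)*44 = -20*(-1 - 4 + 0)*44 = -20*(-5)*44 = 100*44 = 4400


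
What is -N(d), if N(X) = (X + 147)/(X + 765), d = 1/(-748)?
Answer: -109955/572219 ≈ -0.19216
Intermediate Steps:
d = -1/748 ≈ -0.0013369
N(X) = (147 + X)/(765 + X)
-N(d) = -(147 - 1/748)/(765 - 1/748) = -109955/(572219/748*748) = -748*109955/(572219*748) = -1*109955/572219 = -109955/572219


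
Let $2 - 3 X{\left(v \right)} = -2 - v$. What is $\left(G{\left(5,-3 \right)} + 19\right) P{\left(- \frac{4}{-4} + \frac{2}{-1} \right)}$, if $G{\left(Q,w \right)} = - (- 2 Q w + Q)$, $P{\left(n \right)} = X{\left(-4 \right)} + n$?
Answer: $16$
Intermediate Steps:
$X{\left(v \right)} = \frac{4}{3} + \frac{v}{3}$ ($X{\left(v \right)} = \frac{2}{3} - \frac{-2 - v}{3} = \frac{2}{3} + \left(\frac{2}{3} + \frac{v}{3}\right) = \frac{4}{3} + \frac{v}{3}$)
$P{\left(n \right)} = n$ ($P{\left(n \right)} = \left(\frac{4}{3} + \frac{1}{3} \left(-4\right)\right) + n = \left(\frac{4}{3} - \frac{4}{3}\right) + n = 0 + n = n$)
$G{\left(Q,w \right)} = - Q + 2 Q w$ ($G{\left(Q,w \right)} = - (- 2 Q w + Q) = - (Q - 2 Q w) = - Q + 2 Q w$)
$\left(G{\left(5,-3 \right)} + 19\right) P{\left(- \frac{4}{-4} + \frac{2}{-1} \right)} = \left(5 \left(-1 + 2 \left(-3\right)\right) + 19\right) \left(- \frac{4}{-4} + \frac{2}{-1}\right) = \left(5 \left(-1 - 6\right) + 19\right) \left(\left(-4\right) \left(- \frac{1}{4}\right) + 2 \left(-1\right)\right) = \left(5 \left(-7\right) + 19\right) \left(1 - 2\right) = \left(-35 + 19\right) \left(-1\right) = \left(-16\right) \left(-1\right) = 16$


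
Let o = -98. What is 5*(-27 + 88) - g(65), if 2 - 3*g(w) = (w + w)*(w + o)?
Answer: -3377/3 ≈ -1125.7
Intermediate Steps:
g(w) = ⅔ - 2*w*(-98 + w)/3 (g(w) = ⅔ - (w + w)*(w - 98)/3 = ⅔ - 2*w*(-98 + w)/3)
5*(-27 + 88) - g(65) = 5*(-27 + 88) - (⅔ - ⅔*65² + (196/3)*65) = 5*61 - (⅔ - ⅔*4225 + 12740/3) = 305 - (⅔ - 8450/3 + 12740/3) = 305 - 1*4292/3 = 305 - 4292/3 = -3377/3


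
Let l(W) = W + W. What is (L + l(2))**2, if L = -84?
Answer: 6400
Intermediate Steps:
l(W) = 2*W
(L + l(2))**2 = (-84 + 2*2)**2 = (-84 + 4)**2 = (-80)**2 = 6400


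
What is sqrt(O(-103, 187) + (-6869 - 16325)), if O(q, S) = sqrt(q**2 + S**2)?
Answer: sqrt(-23194 + sqrt(45578)) ≈ 151.59*I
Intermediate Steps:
O(q, S) = sqrt(S**2 + q**2)
sqrt(O(-103, 187) + (-6869 - 16325)) = sqrt(sqrt(187**2 + (-103)**2) + (-6869 - 16325)) = sqrt(sqrt(34969 + 10609) - 23194) = sqrt(sqrt(45578) - 23194) = sqrt(-23194 + sqrt(45578))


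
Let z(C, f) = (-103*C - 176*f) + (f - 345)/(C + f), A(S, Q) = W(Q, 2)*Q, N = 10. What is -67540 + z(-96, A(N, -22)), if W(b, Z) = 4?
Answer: -7757743/184 ≈ -42162.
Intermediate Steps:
A(S, Q) = 4*Q
z(C, f) = -176*f - 103*C + (-345 + f)/(C + f) (z(C, f) = (-176*f - 103*C) + (-345 + f)/(C + f) = -176*f - 103*C + (-345 + f)/(C + f))
-67540 + z(-96, A(N, -22)) = -67540 + (-345 + 4*(-22) - 176*(4*(-22))² - 103*(-96)² - 279*(-96)*4*(-22))/(-96 + 4*(-22)) = -67540 + (-345 - 88 - 176*(-88)² - 103*9216 - 279*(-96)*(-88))/(-96 - 88) = -67540 + (-345 - 88 - 176*7744 - 949248 - 2356992)/(-184) = -67540 - (-345 - 88 - 1362944 - 949248 - 2356992)/184 = -67540 - 1/184*(-4669617) = -67540 + 4669617/184 = -7757743/184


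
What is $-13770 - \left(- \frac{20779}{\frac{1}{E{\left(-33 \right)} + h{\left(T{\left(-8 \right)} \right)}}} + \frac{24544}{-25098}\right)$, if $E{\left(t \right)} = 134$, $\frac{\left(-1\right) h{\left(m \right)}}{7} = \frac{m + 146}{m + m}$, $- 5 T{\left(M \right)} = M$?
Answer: $- \frac{395384118545}{100392} \approx -3.9384 \cdot 10^{6}$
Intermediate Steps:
$T{\left(M \right)} = - \frac{M}{5}$
$h{\left(m \right)} = - \frac{7 \left(146 + m\right)}{2 m}$ ($h{\left(m \right)} = - 7 \frac{m + 146}{m + m} = - 7 \frac{146 + m}{2 m} = - \frac{7 \left(146 + m\right)}{2 m}$)
$-13770 - \left(- \frac{20779}{\frac{1}{E{\left(-33 \right)} + h{\left(T{\left(-8 \right)} \right)}}} + \frac{24544}{-25098}\right) = -13770 - \left(- \frac{20779}{\frac{1}{134 - \left(\frac{7}{2} + \frac{511}{\left(- \frac{1}{5}\right) \left(-8\right)}\right)}} + \frac{24544}{-25098}\right) = -13770 - \left(- \frac{20779}{\frac{1}{134 - \left(\frac{7}{2} + \frac{511}{\frac{8}{5}}\right)}} + 24544 \left(- \frac{1}{25098}\right)\right) = -13770 - \left(- \frac{20779}{\frac{1}{134 - \frac{2583}{8}}} - \frac{12272}{12549}\right) = -13770 - \left(- \frac{20779}{\frac{1}{- \frac{1511}{8}}} - \frac{12272}{12549}\right) = -13770 - \left(- \frac{20779}{- \frac{8}{1511}} - \frac{12272}{12549}\right) = -13770 - \left(\left(-20779\right) \left(- \frac{1511}{8}\right) - \frac{12272}{12549}\right) = -13770 - \left(\frac{31397069}{8} - \frac{12272}{12549}\right) = -13770 - \frac{394001720705}{100392} = - \frac{395384118545}{100392}$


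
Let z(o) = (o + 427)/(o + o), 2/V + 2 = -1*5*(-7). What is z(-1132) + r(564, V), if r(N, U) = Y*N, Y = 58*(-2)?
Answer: -148119231/2264 ≈ -65424.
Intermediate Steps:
V = 2/33 (V = 2/(-2 - 1*5*(-7)) = 2/(-2 - 5*(-7)) = 2/(-2 + 35) = 2/33 ≈ 0.060606)
Y = -116
z(o) = (427 + o)/(2*o) (z(o) = (427 + o)/((2*o)) = (427 + o)*(1/(2*o)) = (427 + o)/(2*o))
r(N, U) = -116*N
z(-1132) + r(564, V) = (½)*(427 - 1132)/(-1132) - 116*564 = (½)*(-1/1132)*(-705) - 65424 = 705/2264 - 65424 = -148119231/2264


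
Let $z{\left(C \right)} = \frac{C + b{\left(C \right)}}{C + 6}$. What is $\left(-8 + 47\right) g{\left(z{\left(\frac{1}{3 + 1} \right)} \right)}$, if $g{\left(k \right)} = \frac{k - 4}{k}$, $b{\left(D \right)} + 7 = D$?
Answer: $189$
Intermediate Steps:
$b{\left(D \right)} = -7 + D$
$z{\left(C \right)} = \frac{-7 + 2 C}{6 + C}$ ($z{\left(C \right)} = \frac{C + \left(-7 + C\right)}{C + 6} = \frac{-7 + 2 C}{6 + C}$)
$g{\left(k \right)} = \frac{-4 + k}{k}$
$\left(-8 + 47\right) g{\left(z{\left(\frac{1}{3 + 1} \right)} \right)} = \left(-8 + 47\right) \frac{-4 + \frac{-7 + \frac{2}{3 + 1}}{6 + \frac{1}{3 + 1}}}{\frac{1}{6 + \frac{1}{3 + 1}} \left(-7 + \frac{2}{3 + 1}\right)} = 39 \frac{-4 + \frac{-7 + \frac{2}{4}}{6 + \frac{1}{4}}}{\frac{1}{6 + \frac{1}{4}} \left(-7 + \frac{2}{4}\right)} = 39 \frac{-4 + \frac{-7 + 2 \cdot \frac{1}{4}}{6 + \frac{1}{4}}}{\frac{1}{6 + \frac{1}{4}} \left(-7 + 2 \cdot \frac{1}{4}\right)} = 39 \frac{-4 + \frac{-7 + \frac{1}{2}}{\frac{25}{4}}}{\frac{1}{\frac{25}{4}} \left(-7 + \frac{1}{2}\right)} = 39 \frac{-4 + \frac{4}{25} \left(- \frac{13}{2}\right)}{\frac{4}{25} \left(- \frac{13}{2}\right)} = 39 \frac{-4 - \frac{26}{25}}{- \frac{26}{25}} = 39 \left(\left(- \frac{25}{26}\right) \left(- \frac{126}{25}\right)\right) = 39 \cdot \frac{63}{13} = 189$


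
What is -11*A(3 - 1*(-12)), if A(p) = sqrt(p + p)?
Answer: -11*sqrt(30) ≈ -60.250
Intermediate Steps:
A(p) = sqrt(2)*sqrt(p) (A(p) = sqrt(2*p) = sqrt(2)*sqrt(p))
-11*A(3 - 1*(-12)) = -11*sqrt(2)*sqrt(3 - 1*(-12)) = -11*sqrt(2)*sqrt(3 + 12) = -11*sqrt(2)*sqrt(15) = -11*sqrt(30)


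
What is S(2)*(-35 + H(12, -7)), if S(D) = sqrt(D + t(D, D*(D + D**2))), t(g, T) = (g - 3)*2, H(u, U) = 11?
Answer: 0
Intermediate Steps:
t(g, T) = -6 + 2*g (t(g, T) = (-3 + g)*2 = -6 + 2*g)
S(D) = sqrt(-6 + 3*D) (S(D) = sqrt(D + (-6 + 2*D)) = sqrt(-6 + 3*D))
S(2)*(-35 + H(12, -7)) = sqrt(-6 + 3*2)*(-35 + 11) = sqrt(-6 + 6)*(-24) = sqrt(0)*(-24) = 0*(-24) = 0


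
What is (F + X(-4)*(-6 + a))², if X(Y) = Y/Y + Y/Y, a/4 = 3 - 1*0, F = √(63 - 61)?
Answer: (12 + √2)² ≈ 179.94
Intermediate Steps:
F = √2 ≈ 1.4142
a = 12 (a = 4*(3 - 1*0) = 4*(3 + 0) = 4*3 = 12)
X(Y) = 2 (X(Y) = 1 + 1 = 2)
(F + X(-4)*(-6 + a))² = (√2 + 2*(-6 + 12))² = (√2 + 2*6)² = (√2 + 12)² = (12 + √2)²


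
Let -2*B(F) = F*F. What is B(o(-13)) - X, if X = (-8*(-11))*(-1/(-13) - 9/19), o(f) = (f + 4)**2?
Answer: -1603319/494 ≈ -3245.6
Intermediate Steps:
o(f) = (4 + f)**2
B(F) = -F**2/2 (B(F) = -F*F/2 = -F**2/2)
X = -8624/247 (X = 88*(-1*(-1/13) - 9*1/19) = 88*(1/13 - 9/19) = 88*(-98/247) = -8624/247 ≈ -34.915)
B(o(-13)) - X = -(4 - 13)**4/2 - 1*(-8624/247) = -((-9)**2)**2/2 + 8624/247 = -1/2*81**2 + 8624/247 = -1/2*6561 + 8624/247 = -6561/2 + 8624/247 = -1603319/494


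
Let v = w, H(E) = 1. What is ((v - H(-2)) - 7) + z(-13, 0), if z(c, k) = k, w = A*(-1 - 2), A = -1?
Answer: -5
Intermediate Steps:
w = 3 (w = -(-1 - 2) = -1*(-3) = 3)
v = 3
((v - H(-2)) - 7) + z(-13, 0) = ((3 - 1*1) - 7) + 0 = ((3 - 1) - 7) + 0 = (2 - 7) + 0 = -5 + 0 = -5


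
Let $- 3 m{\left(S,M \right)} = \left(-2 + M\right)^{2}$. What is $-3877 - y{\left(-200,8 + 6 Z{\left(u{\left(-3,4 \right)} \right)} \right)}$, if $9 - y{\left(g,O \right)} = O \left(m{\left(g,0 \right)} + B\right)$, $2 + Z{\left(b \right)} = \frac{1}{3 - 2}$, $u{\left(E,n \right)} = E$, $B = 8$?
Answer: $- \frac{11618}{3} \approx -3872.7$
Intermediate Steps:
$Z{\left(b \right)} = -1$ ($Z{\left(b \right)} = -2 + \frac{1}{3 - 2} = -2 + 1^{-1} = -2 + 1 = -1$)
$m{\left(S,M \right)} = - \frac{\left(-2 + M\right)^{2}}{3}$
$y{\left(g,O \right)} = 9 - \frac{20 O}{3}$ ($y{\left(g,O \right)} = 9 - O \left(- \frac{\left(-2 + 0\right)^{2}}{3} + 8\right) = 9 - O \left(- \frac{\left(-2\right)^{2}}{3} + 8\right) = 9 - O \left(\left(- \frac{1}{3}\right) 4 + 8\right) = 9 - O \left(- \frac{4}{3} + 8\right) = 9 - O \frac{20}{3} = 9 - \frac{20 O}{3}$)
$-3877 - y{\left(-200,8 + 6 Z{\left(u{\left(-3,4 \right)} \right)} \right)} = -3877 - \left(9 - \frac{20 \left(8 + 6 \left(-1\right)\right)}{3}\right) = -3877 - \left(9 - \frac{20 \left(8 - 6\right)}{3}\right) = -3877 - \left(9 - \frac{40}{3}\right) = -3877 - - \frac{13}{3} = -3877 + \frac{13}{3} = - \frac{11618}{3}$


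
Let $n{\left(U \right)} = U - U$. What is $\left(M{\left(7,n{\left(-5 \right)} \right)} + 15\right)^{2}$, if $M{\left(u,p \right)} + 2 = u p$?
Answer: $169$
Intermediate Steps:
$n{\left(U \right)} = 0$
$M{\left(u,p \right)} = -2 + p u$ ($M{\left(u,p \right)} = -2 + u p = -2 + p u$)
$\left(M{\left(7,n{\left(-5 \right)} \right)} + 15\right)^{2} = \left(\left(-2 + 0 \cdot 7\right) + 15\right)^{2} = \left(\left(-2 + 0\right) + 15\right)^{2} = \left(-2 + 15\right)^{2} = 13^{2} = 169$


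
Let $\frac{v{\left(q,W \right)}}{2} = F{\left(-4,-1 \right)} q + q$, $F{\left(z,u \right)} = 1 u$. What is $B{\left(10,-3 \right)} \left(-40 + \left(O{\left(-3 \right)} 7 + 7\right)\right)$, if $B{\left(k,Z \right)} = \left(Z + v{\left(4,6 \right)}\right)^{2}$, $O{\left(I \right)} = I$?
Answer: $-486$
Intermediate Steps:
$F{\left(z,u \right)} = u$
$v{\left(q,W \right)} = 0$ ($v{\left(q,W \right)} = 2 \left(- q + q\right) = 2 \cdot 0 = 0$)
$B{\left(k,Z \right)} = Z^{2}$ ($B{\left(k,Z \right)} = \left(Z + 0\right)^{2} = Z^{2}$)
$B{\left(10,-3 \right)} \left(-40 + \left(O{\left(-3 \right)} 7 + 7\right)\right) = \left(-3\right)^{2} \left(-40 + \left(\left(-3\right) 7 + 7\right)\right) = 9 \left(-40 + \left(-21 + 7\right)\right) = 9 \left(-40 - 14\right) = 9 \left(-54\right) = -486$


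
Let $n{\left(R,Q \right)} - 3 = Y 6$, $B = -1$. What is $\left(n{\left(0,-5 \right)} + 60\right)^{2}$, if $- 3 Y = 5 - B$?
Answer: $2601$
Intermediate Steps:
$Y = -2$ ($Y = - \frac{5 - -1}{3} = - \frac{5 + 1}{3} = \left(- \frac{1}{3}\right) 6 = -2$)
$n{\left(R,Q \right)} = -9$ ($n{\left(R,Q \right)} = 3 - 12 = -9$)
$\left(n{\left(0,-5 \right)} + 60\right)^{2} = \left(-9 + 60\right)^{2} = 51^{2} = 2601$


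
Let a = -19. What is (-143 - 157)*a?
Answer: 5700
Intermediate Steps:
(-143 - 157)*a = (-143 - 157)*(-19) = -300*(-19) = 5700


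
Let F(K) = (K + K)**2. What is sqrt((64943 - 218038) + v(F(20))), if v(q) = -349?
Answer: 2*I*sqrt(38361) ≈ 391.72*I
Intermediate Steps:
F(K) = 4*K**2 (F(K) = (2*K)**2 = 4*K**2)
sqrt((64943 - 218038) + v(F(20))) = sqrt((64943 - 218038) - 349) = sqrt(-153095 - 349) = sqrt(-153444) = 2*I*sqrt(38361)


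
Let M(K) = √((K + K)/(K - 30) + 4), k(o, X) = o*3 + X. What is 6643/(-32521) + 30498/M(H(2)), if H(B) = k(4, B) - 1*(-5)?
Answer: -6643/32521 + 5083*√66 ≈ 41294.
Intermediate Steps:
k(o, X) = X + 3*o (k(o, X) = 3*o + X = X + 3*o)
H(B) = 17 + B (H(B) = (B + 3*4) - 1*(-5) = (B + 12) + 5 = (12 + B) + 5 = 17 + B)
M(K) = √(4 + 2*K/(-30 + K)) (M(K) = √((2*K)/(-30 + K) + 4) = √(2*K/(-30 + K) + 4) = √(4 + 2*K/(-30 + K)))
6643/(-32521) + 30498/M(H(2)) = 6643/(-32521) + 30498/((√6*√((-20 + (17 + 2))/(-30 + (17 + 2))))) = 6643*(-1/32521) + 30498/((√6*√((-20 + 19)/(-30 + 19)))) = -6643/32521 + 30498/((√6*√(-1/(-11)))) = -6643/32521 + 30498/((√6*√(-1/11*(-1)))) = -6643/32521 + 30498/((√6*√(1/11))) = -6643/32521 + 30498/((√6*(√11/11))) = -6643/32521 + 30498/((√66/11)) = -6643/32521 + 30498*(√66/6) = -6643/32521 + 5083*√66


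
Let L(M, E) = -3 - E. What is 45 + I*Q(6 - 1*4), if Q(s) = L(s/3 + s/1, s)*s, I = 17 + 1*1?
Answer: -135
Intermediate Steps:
I = 18 (I = 17 + 1 = 18)
Q(s) = s*(-3 - s) (Q(s) = (-3 - s)*s = s*(-3 - s))
45 + I*Q(6 - 1*4) = 45 + 18*(-(6 - 1*4)*(3 + (6 - 1*4))) = 45 + 18*(-(6 - 4)*(3 + (6 - 4))) = 45 + 18*(-1*2*(3 + 2)) = 45 + 18*(-1*2*5) = 45 + 18*(-10) = 45 - 180 = -135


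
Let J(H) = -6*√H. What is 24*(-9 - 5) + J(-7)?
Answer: -336 - 6*I*√7 ≈ -336.0 - 15.875*I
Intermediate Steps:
24*(-9 - 5) + J(-7) = 24*(-9 - 5) - 6*I*√7 = 24*(-14) - 6*I*√7 = -336 - 6*I*√7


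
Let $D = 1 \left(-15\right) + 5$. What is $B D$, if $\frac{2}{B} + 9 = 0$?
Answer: $\frac{20}{9} \approx 2.2222$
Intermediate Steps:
$D = -10$ ($D = -15 + 5 = -10$)
$B = - \frac{2}{9}$ ($B = \frac{2}{-9 + 0} = \frac{2}{-9} = 2 \left(- \frac{1}{9}\right) = - \frac{2}{9} \approx -0.22222$)
$B D = \left(- \frac{2}{9}\right) \left(-10\right) = \frac{20}{9}$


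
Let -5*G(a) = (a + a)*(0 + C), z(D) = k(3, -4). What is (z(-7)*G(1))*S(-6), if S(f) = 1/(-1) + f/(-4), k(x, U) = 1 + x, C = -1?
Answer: ⅘ ≈ 0.80000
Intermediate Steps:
z(D) = 4 (z(D) = 1 + 3 = 4)
S(f) = -1 - f/4 (S(f) = 1*(-1) + f*(-¼) = -1 - f/4)
G(a) = 2*a/5 (G(a) = -(a + a)*(0 - 1)/5 = -2*a*(-1)/5 = -(-2)*a/5 = 2*a/5)
(z(-7)*G(1))*S(-6) = (4*((⅖)*1))*(-1 - ¼*(-6)) = (4*(⅖))*(-1 + 3/2) = (8/5)*(½) = ⅘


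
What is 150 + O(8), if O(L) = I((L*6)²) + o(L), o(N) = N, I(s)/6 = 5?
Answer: 188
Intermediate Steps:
I(s) = 30 (I(s) = 6*5 = 30)
O(L) = 30 + L
150 + O(8) = 150 + (30 + 8) = 150 + 38 = 188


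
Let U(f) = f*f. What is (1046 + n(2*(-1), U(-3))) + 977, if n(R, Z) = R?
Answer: 2021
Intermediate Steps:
U(f) = f²
(1046 + n(2*(-1), U(-3))) + 977 = (1046 + 2*(-1)) + 977 = (1046 - 2) + 977 = 1044 + 977 = 2021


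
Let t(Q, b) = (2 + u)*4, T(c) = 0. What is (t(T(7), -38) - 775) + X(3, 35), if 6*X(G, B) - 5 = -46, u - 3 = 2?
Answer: -4523/6 ≈ -753.83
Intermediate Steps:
u = 5 (u = 3 + 2 = 5)
X(G, B) = -41/6 (X(G, B) = ⅚ + (⅙)*(-46) = ⅚ - 23/3 = -41/6)
t(Q, b) = 28 (t(Q, b) = (2 + 5)*4 = 7*4 = 28)
(t(T(7), -38) - 775) + X(3, 35) = (28 - 775) - 41/6 = -747 - 41/6 = -4523/6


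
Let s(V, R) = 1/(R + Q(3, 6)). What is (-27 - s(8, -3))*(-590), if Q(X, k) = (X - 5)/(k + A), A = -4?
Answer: 31565/2 ≈ 15783.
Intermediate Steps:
Q(X, k) = (-5 + X)/(-4 + k) (Q(X, k) = (X - 5)/(k - 4) = (-5 + X)/(-4 + k))
s(V, R) = 1/(-1 + R) (s(V, R) = 1/(R + (-5 + 3)/(-4 + 6)) = 1/(R - 2/2) = 1/(R + (1/2)*(-2)) = 1/(R - 1) = 1/(-1 + R))
(-27 - s(8, -3))*(-590) = (-27 - 1/(-1 - 3))*(-590) = (-27 - 1/(-4))*(-590) = (-27 - 1*(-1/4))*(-590) = (-27 + 1/4)*(-590) = -107/4*(-590) = 31565/2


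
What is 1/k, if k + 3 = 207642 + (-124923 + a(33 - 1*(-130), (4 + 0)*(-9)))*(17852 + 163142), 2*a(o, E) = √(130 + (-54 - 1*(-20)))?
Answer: -7536701941/170405628180348878155 - 361988*√6/511216884541046634465 ≈ -4.4230e-11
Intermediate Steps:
a(o, E) = 2*√6 (a(o, E) = √(130 + (-54 - 1*(-20)))/2 = √(130 + (-54 + 20))/2 = √(130 - 34)/2 = √96/2 = (4*√6)/2 = 2*√6)
k = -22610105823 + 361988*√6 (k = -3 + (207642 + (-124923 + 2*√6)*(17852 + 163142)) = -3 + (207642 + (-124923 + 2*√6)*180994) = -3 + (207642 + (-22610313462 + 361988*√6)) = -3 + (-22610105820 + 361988*√6) = -22610105823 + 361988*√6 ≈ -2.2609e+10)
1/k = 1/(-22610105823 + 361988*√6)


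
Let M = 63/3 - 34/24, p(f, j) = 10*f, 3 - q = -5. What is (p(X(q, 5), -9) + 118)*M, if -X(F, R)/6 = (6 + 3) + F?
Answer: -105985/6 ≈ -17664.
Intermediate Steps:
q = 8 (q = 3 - 1*(-5) = 3 + 5 = 8)
X(F, R) = -54 - 6*F (X(F, R) = -6*((6 + 3) + F) = -6*(9 + F) = -54 - 6*F)
M = 235/12 (M = 63*(⅓) - 34*1/24 = 21 - 17/12 = 235/12 ≈ 19.583)
(p(X(q, 5), -9) + 118)*M = (10*(-54 - 6*8) + 118)*(235/12) = (10*(-54 - 48) + 118)*(235/12) = (10*(-102) + 118)*(235/12) = (-1020 + 118)*(235/12) = -902*235/12 = -105985/6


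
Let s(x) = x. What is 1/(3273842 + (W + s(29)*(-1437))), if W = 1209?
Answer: 1/3233378 ≈ 3.0927e-7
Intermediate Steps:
1/(3273842 + (W + s(29)*(-1437))) = 1/(3273842 + (1209 + 29*(-1437))) = 1/(3273842 + (1209 - 41673)) = 1/(3273842 - 40464) = 1/3233378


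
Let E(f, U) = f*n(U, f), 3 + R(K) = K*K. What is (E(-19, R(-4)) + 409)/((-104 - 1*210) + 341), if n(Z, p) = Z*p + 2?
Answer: 1688/9 ≈ 187.56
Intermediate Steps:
n(Z, p) = 2 + Z*p
R(K) = -3 + K**2 (R(K) = -3 + K*K = -3 + K**2)
E(f, U) = f*(2 + U*f)
(E(-19, R(-4)) + 409)/((-104 - 1*210) + 341) = (-19*(2 + (-3 + (-4)**2)*(-19)) + 409)/((-104 - 1*210) + 341) = (-19*(2 + (-3 + 16)*(-19)) + 409)/((-104 - 210) + 341) = (-19*(2 + 13*(-19)) + 409)/(-314 + 341) = (-19*(2 - 247) + 409)/27 = (-19*(-245) + 409)*(1/27) = (4655 + 409)*(1/27) = 5064*(1/27) = 1688/9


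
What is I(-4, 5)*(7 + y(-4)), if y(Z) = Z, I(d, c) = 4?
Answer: 12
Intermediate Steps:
I(-4, 5)*(7 + y(-4)) = 4*(7 - 4) = 4*3 = 12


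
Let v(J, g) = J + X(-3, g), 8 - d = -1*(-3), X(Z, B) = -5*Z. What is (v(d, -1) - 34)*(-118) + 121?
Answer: 1773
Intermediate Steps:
d = 5 (d = 8 - (-1)*(-3) = 8 - 1*3 = 8 - 3 = 5)
v(J, g) = 15 + J (v(J, g) = J - 5*(-3) = J + 15 = 15 + J)
(v(d, -1) - 34)*(-118) + 121 = ((15 + 5) - 34)*(-118) + 121 = (20 - 34)*(-118) + 121 = -14*(-118) + 121 = 1652 + 121 = 1773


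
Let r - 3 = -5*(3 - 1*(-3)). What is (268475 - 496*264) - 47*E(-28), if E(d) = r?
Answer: 138800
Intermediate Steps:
r = -27 (r = 3 - 5*(3 - 1*(-3)) = 3 - 5*(3 + 3) = 3 - 5*6 = 3 - 30 = -27)
E(d) = -27
(268475 - 496*264) - 47*E(-28) = (268475 - 496*264) - 47*(-27) = (268475 - 130944) + 1269 = 137531 + 1269 = 138800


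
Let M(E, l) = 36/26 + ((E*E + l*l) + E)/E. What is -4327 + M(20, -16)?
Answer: -278968/65 ≈ -4291.8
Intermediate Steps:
M(E, l) = 18/13 + (E + E**2 + l**2)/E (M(E, l) = 36*(1/26) + ((E**2 + l**2) + E)/E = 18/13 + (E + E**2 + l**2)/E)
-4327 + M(20, -16) = -4327 + (31/13 + 20 + (-16)**2/20) = -4327 + (31/13 + 20 + (1/20)*256) = -4327 + (31/13 + 20 + 64/5) = -4327 + 2287/65 = -278968/65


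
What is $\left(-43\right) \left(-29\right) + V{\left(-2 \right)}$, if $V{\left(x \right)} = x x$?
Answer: $1251$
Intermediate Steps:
$V{\left(x \right)} = x^{2}$
$\left(-43\right) \left(-29\right) + V{\left(-2 \right)} = \left(-43\right) \left(-29\right) + \left(-2\right)^{2} = 1247 + 4 = 1251$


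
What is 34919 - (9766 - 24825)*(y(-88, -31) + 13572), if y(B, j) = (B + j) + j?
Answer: 202156817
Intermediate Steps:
y(B, j) = B + 2*j
34919 - (9766 - 24825)*(y(-88, -31) + 13572) = 34919 - (9766 - 24825)*((-88 + 2*(-31)) + 13572) = 34919 - (-15059)*((-88 - 62) + 13572) = 34919 - (-15059)*(-150 + 13572) = 34919 - (-15059)*13422 = 34919 - 1*(-202121898) = 34919 + 202121898 = 202156817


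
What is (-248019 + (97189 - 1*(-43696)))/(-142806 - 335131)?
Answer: 107134/477937 ≈ 0.22416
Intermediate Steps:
(-248019 + (97189 - 1*(-43696)))/(-142806 - 335131) = (-248019 + (97189 + 43696))/(-477937) = (-248019 + 140885)*(-1/477937) = -107134*(-1/477937) = 107134/477937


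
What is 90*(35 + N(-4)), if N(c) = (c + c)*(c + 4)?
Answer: 3150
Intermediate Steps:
N(c) = 2*c*(4 + c) (N(c) = (2*c)*(4 + c) = 2*c*(4 + c))
90*(35 + N(-4)) = 90*(35 + 2*(-4)*(4 - 4)) = 90*(35 + 2*(-4)*0) = 90*(35 + 0) = 90*35 = 3150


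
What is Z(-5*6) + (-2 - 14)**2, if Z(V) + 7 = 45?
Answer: 294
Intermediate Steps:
Z(V) = 38 (Z(V) = -7 + 45 = 38)
Z(-5*6) + (-2 - 14)**2 = 38 + (-2 - 14)**2 = 38 + (-16)**2 = 38 + 256 = 294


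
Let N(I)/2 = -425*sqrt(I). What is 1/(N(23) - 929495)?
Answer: -185899/172788867505 + 34*sqrt(23)/34557773501 ≈ -1.0712e-6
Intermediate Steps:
N(I) = -850*sqrt(I) (N(I) = 2*(-425*sqrt(I)) = -850*sqrt(I))
1/(N(23) - 929495) = 1/(-850*sqrt(23) - 929495) = 1/(-929495 - 850*sqrt(23))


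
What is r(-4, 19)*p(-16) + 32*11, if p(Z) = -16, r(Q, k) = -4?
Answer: 416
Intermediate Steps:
r(-4, 19)*p(-16) + 32*11 = -4*(-16) + 32*11 = 64 + 352 = 416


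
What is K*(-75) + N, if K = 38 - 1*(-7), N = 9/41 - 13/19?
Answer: -2629487/779 ≈ -3375.5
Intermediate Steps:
N = -362/779 (N = 9*(1/41) - 13*1/19 = 9/41 - 13/19 = -362/779 ≈ -0.46470)
K = 45 (K = 38 + 7 = 45)
K*(-75) + N = 45*(-75) - 362/779 = -3375 - 362/779 = -2629487/779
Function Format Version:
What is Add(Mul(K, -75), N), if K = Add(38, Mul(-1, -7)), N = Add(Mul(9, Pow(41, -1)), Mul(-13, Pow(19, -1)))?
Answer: Rational(-2629487, 779) ≈ -3375.5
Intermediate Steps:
N = Rational(-362, 779) (N = Add(Mul(9, Rational(1, 41)), Mul(-13, Rational(1, 19))) = Add(Rational(9, 41), Rational(-13, 19)) = Rational(-362, 779) ≈ -0.46470)
K = 45 (K = Add(38, 7) = 45)
Add(Mul(K, -75), N) = Add(Mul(45, -75), Rational(-362, 779)) = Add(-3375, Rational(-362, 779)) = Rational(-2629487, 779)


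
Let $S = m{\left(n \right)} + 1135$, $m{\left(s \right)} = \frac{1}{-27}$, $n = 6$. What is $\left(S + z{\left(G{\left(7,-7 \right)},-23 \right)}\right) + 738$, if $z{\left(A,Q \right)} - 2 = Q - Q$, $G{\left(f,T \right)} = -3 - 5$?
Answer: $\frac{50624}{27} \approx 1875.0$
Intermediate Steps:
$G{\left(f,T \right)} = -8$ ($G{\left(f,T \right)} = -3 - 5 = -8$)
$m{\left(s \right)} = - \frac{1}{27}$
$z{\left(A,Q \right)} = 2$ ($z{\left(A,Q \right)} = 2 + \left(Q - Q\right) = 2 + 0 = 2$)
$S = \frac{30644}{27}$ ($S = - \frac{1}{27} + 1135 = \frac{30644}{27} \approx 1135.0$)
$\left(S + z{\left(G{\left(7,-7 \right)},-23 \right)}\right) + 738 = \left(\frac{30644}{27} + 2\right) + 738 = \frac{30698}{27} + 738 = \frac{50624}{27}$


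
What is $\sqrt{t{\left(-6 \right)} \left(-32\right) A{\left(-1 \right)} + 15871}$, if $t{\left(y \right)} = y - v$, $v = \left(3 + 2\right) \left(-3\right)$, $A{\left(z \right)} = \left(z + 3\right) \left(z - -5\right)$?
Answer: $\sqrt{13567} \approx 116.48$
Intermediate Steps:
$A{\left(z \right)} = \left(3 + z\right) \left(5 + z\right)$ ($A{\left(z \right)} = \left(3 + z\right) \left(z + 5\right) = \left(3 + z\right) \left(5 + z\right)$)
$v = -15$ ($v = 5 \left(-3\right) = -15$)
$t{\left(y \right)} = 15 + y$ ($t{\left(y \right)} = y - -15 = y + 15 = 15 + y$)
$\sqrt{t{\left(-6 \right)} \left(-32\right) A{\left(-1 \right)} + 15871} = \sqrt{\left(15 - 6\right) \left(-32\right) \left(15 + \left(-1\right)^{2} + 8 \left(-1\right)\right) + 15871} = \sqrt{9 \left(-32\right) \left(15 + 1 - 8\right) + 15871} = \sqrt{\left(-288\right) 8 + 15871} = \sqrt{-2304 + 15871} = \sqrt{13567}$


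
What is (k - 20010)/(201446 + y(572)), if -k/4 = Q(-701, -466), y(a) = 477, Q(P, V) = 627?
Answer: -22518/201923 ≈ -0.11152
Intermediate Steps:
k = -2508 (k = -4*627 = -2508)
(k - 20010)/(201446 + y(572)) = (-2508 - 20010)/(201446 + 477) = -22518/201923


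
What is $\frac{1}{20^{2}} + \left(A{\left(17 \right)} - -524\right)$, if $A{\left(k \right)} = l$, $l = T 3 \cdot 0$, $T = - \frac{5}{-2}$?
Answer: $\frac{209601}{400} \approx 524.0$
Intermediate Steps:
$T = \frac{5}{2}$ ($T = \left(-5\right) \left(- \frac{1}{2}\right) = \frac{5}{2} \approx 2.5$)
$l = 0$ ($l = \frac{5}{2} \cdot 3 \cdot 0 = \frac{15}{2} \cdot 0 = 0$)
$A{\left(k \right)} = 0$
$\frac{1}{20^{2}} + \left(A{\left(17 \right)} - -524\right) = \frac{1}{20^{2}} + \left(0 - -524\right) = \frac{1}{400} + \left(0 + 524\right) = \frac{1}{400} + 524 = \frac{209601}{400}$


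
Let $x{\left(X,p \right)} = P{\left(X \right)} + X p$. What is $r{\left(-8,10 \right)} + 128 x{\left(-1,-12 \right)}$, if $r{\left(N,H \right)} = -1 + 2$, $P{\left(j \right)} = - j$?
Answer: $1665$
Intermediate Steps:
$r{\left(N,H \right)} = 1$
$x{\left(X,p \right)} = - X + X p$
$r{\left(-8,10 \right)} + 128 x{\left(-1,-12 \right)} = 1 + 128 \left(- (-1 - 12)\right) = 1 + 128 \left(\left(-1\right) \left(-13\right)\right) = 1 + 128 \cdot 13 = 1 + 1664 = 1665$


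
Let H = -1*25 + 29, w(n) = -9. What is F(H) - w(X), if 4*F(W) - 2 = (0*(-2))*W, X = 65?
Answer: 19/2 ≈ 9.5000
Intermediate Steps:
H = 4 (H = -25 + 29 = 4)
F(W) = ½ (F(W) = ½ + ((0*(-2))*W)/4 = ½ + (0*W)/4 = ½ + (¼)*0 = ½ + 0 = ½)
F(H) - w(X) = ½ - 1*(-9) = ½ + 9 = 19/2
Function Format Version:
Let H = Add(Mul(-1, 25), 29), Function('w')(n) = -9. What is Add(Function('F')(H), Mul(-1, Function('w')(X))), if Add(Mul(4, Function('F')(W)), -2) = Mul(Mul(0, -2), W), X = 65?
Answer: Rational(19, 2) ≈ 9.5000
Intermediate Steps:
H = 4 (H = Add(-25, 29) = 4)
Function('F')(W) = Rational(1, 2) (Function('F')(W) = Add(Rational(1, 2), Mul(Rational(1, 4), Mul(Mul(0, -2), W))) = Add(Rational(1, 2), Mul(Rational(1, 4), Mul(0, W))) = Add(Rational(1, 2), Mul(Rational(1, 4), 0)) = Add(Rational(1, 2), 0) = Rational(1, 2))
Add(Function('F')(H), Mul(-1, Function('w')(X))) = Add(Rational(1, 2), Mul(-1, -9)) = Add(Rational(1, 2), 9) = Rational(19, 2)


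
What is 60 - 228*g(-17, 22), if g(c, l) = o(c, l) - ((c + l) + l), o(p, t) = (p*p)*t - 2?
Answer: -1442952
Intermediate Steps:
o(p, t) = -2 + t*p**2 (o(p, t) = p**2*t - 2 = t*p**2 - 2 = -2 + t*p**2)
g(c, l) = -2 - c - 2*l + l*c**2 (g(c, l) = (-2 + l*c**2) - ((c + l) + l) = (-2 + l*c**2) - (c + 2*l) = (-2 + l*c**2) + (-c - 2*l) = -2 - c - 2*l + l*c**2)
60 - 228*g(-17, 22) = 60 - 228*(-2 - 1*(-17) - 2*22 + 22*(-17)**2) = 60 - 228*(-2 + 17 - 44 + 22*289) = 60 - 228*(-2 + 17 - 44 + 6358) = 60 - 228*6329 = 60 - 1443012 = -1442952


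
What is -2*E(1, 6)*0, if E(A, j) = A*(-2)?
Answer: 0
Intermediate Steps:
E(A, j) = -2*A
-2*E(1, 6)*0 = -(-4)*0 = -2*(-2)*0 = 4*0 = 0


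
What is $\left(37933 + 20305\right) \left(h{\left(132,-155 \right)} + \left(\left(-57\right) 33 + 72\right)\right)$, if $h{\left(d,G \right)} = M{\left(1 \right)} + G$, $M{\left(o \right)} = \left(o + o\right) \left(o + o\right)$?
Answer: $-114146480$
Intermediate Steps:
$M{\left(o \right)} = 4 o^{2}$ ($M{\left(o \right)} = 2 o 2 o = 4 o^{2}$)
$h{\left(d,G \right)} = 4 + G$ ($h{\left(d,G \right)} = 4 \cdot 1^{2} + G = 4 \cdot 1 + G = 4 + G$)
$\left(37933 + 20305\right) \left(h{\left(132,-155 \right)} + \left(\left(-57\right) 33 + 72\right)\right) = \left(37933 + 20305\right) \left(\left(4 - 155\right) + \left(\left(-57\right) 33 + 72\right)\right) = 58238 \left(-151 + \left(-1881 + 72\right)\right) = 58238 \left(-151 - 1809\right) = 58238 \left(-1960\right) = -114146480$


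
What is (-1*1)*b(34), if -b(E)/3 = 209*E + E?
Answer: 21420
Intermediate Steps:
b(E) = -630*E (b(E) = -3*(209*E + E) = -630*E)
(-1*1)*b(34) = (-1*1)*(-630*34) = -1*(-21420) = 21420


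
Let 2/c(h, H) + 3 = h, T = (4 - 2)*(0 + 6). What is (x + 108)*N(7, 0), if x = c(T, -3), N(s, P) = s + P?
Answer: 6818/9 ≈ 757.56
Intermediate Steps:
T = 12 (T = 2*6 = 12)
N(s, P) = P + s
c(h, H) = 2/(-3 + h)
x = 2/9 (x = 2/(-3 + 12) = 2/9 ≈ 0.22222)
(x + 108)*N(7, 0) = (2/9 + 108)*(0 + 7) = (974/9)*7 = 6818/9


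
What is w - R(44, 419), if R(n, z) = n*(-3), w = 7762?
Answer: 7894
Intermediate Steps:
R(n, z) = -3*n
w - R(44, 419) = 7762 - (-3)*44 = 7762 - 1*(-132) = 7762 + 132 = 7894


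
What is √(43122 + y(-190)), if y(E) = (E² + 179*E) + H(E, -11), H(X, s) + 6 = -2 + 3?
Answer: 3*√5023 ≈ 212.62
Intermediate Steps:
H(X, s) = -5 (H(X, s) = -6 + (-2 + 3) = -6 + 1 = -5)
y(E) = -5 + E² + 179*E (y(E) = (E² + 179*E) - 5 = -5 + E² + 179*E)
√(43122 + y(-190)) = √(43122 + (-5 + (-190)² + 179*(-190))) = √(43122 + (-5 + 36100 - 34010)) = √(43122 + 2085) = √45207 = 3*√5023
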